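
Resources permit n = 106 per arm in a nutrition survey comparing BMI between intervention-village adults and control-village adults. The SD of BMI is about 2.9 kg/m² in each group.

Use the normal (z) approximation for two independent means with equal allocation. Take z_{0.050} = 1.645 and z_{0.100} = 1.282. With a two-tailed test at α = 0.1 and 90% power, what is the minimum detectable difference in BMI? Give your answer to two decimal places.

δ = (z_{α/2} + z_β) · √((σ₁²+σ₂²)/n)
  = (1.645 + 1.282) · √(16.82/106)
  = 2.927 · √0.15868
  = 2.927 · 0.3983
  = 1.1660

Minimum detectable difference ≈ 1.17 kg/m²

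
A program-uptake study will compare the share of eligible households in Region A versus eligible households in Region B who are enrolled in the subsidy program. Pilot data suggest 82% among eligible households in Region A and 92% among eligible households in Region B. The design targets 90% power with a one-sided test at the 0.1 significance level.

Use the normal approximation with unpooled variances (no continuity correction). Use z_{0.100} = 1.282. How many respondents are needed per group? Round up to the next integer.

n = (z_α + z_β)² · [p₁(1−p₁) + p₂(1−p₂)] / (p₁ − p₂)²
  = (1.282 + 1.282)² · (0.82·0.18 + 0.92·0.08) / (-0.10)²
  = (2.564)² · (0.1476 + 0.0736) / 0.0100
  = 6.5741 · 0.2212 / 0.0100
  = 145.42
Round up → n = 146 per group.

n = 146 per group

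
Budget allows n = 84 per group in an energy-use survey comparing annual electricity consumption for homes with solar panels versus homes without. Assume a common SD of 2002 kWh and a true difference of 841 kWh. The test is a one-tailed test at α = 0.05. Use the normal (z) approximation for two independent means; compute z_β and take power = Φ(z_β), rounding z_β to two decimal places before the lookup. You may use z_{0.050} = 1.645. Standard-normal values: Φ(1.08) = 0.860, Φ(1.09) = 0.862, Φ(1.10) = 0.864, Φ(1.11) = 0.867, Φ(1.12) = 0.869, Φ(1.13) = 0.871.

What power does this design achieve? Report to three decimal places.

Power ≈ 0.860

z_β = δ·√(n/(σ₁²+σ₂²)) − z_α
    = 841 · √(84/8016008) − 1.645
    = 841 · 0.00324 − 1.645
    = 2.7224 − 1.645 = 1.0774 → 1.08
Power = Φ(1.08) = 0.860.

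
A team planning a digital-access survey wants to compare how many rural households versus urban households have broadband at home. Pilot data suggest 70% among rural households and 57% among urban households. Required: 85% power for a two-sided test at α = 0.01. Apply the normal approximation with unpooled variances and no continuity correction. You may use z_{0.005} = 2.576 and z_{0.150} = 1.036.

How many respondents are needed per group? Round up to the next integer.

n = 352 per group

n = (z_{α/2} + z_β)² · [p₁(1−p₁) + p₂(1−p₂)] / (p₁ − p₂)²
  = (2.576 + 1.036)² · (0.70·0.30 + 0.57·0.43) / (0.13)²
  = (3.612)² · (0.2100 + 0.2451) / 0.0169
  = 13.0465 · 0.4551 / 0.0169
  = 351.33
Round up → n = 352 per group.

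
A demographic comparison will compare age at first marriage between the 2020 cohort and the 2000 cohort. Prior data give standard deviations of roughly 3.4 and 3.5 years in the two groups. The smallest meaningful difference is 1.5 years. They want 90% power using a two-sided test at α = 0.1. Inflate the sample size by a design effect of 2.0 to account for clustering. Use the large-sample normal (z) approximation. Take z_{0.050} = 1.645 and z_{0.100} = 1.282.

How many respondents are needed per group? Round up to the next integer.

n = (z_{α/2} + z_β)² · (σ₁² + σ₂²) / δ²
  = (1.645 + 1.282)² · (3.4² + 3.5² = 23.81) / 1.5²
  = 8.5673 · 23.81 / 2.25
  = 90.66
Design effect: 2.0 × 90.66 = 181.32.
Round up → n = 182 per group.

n = 182 per group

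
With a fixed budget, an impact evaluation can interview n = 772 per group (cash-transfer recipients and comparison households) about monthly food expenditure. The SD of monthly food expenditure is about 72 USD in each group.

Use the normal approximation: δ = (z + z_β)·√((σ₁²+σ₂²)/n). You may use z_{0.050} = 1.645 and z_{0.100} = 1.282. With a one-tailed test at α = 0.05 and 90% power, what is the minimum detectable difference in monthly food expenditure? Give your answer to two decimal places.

δ = (z_α + z_β) · √((σ₁²+σ₂²)/n)
  = (1.645 + 1.282) · √(10368/772)
  = 2.927 · √13.4301
  = 2.927 · 3.6647
  = 10.7266

Minimum detectable difference ≈ 10.73 USD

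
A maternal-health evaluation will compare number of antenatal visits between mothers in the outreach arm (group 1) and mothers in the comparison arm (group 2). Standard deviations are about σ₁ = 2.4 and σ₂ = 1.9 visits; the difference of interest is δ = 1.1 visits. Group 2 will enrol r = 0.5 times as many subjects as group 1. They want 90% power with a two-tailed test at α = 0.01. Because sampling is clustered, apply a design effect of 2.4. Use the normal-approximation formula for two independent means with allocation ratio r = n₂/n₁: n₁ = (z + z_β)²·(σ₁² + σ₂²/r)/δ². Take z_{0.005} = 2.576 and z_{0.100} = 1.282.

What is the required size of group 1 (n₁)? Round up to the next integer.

n₁ = (z_{α/2} + z_β)² · (σ₁² + σ₂²/r) / δ²
   = (2.576 + 1.282)² · (2.4² + 1.9²/0.5) / 1.1²
   = 14.8842 · (5.76 + 7.22) / 1.21
   = 14.8842 · 12.98 / 1.21
   = 159.67
Design effect: 2.4 × 159.67 = 383.20.
Round up → n₁ = 384; n₂ = r·n₁ = 0.5 × 384 = 192.

n₁ = 384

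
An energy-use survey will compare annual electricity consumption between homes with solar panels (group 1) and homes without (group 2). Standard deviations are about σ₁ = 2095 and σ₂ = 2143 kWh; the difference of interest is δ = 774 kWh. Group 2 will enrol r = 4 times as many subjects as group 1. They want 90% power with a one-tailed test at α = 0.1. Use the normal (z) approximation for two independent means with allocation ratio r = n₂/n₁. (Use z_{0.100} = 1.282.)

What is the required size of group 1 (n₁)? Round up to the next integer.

n₁ = (z_α + z_β)² · (σ₁² + σ₂²/r) / δ²
   = (1.282 + 1.282)² · (2095² + 2143²/4) / 774²
   = 6.5741 · (4389025 + 1148112.2) / 599076
   = 6.5741 · 5537137.2 / 599076
   = 60.76
Round up → n₁ = 61; n₂ = r·n₁ = 4 × 61 = 244.

n₁ = 61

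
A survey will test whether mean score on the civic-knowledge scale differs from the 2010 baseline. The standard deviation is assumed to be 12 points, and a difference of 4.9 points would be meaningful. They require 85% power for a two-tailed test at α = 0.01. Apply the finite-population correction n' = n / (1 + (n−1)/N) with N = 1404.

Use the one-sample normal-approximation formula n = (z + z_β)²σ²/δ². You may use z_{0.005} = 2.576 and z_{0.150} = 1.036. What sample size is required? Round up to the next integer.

n = 75

n = (z_{α/2} + z_β)² · σ² / δ²
  = (2.576 + 1.036)² · 12² / 4.9²
  = 13.0465 · 144 / 24.01
  = 78.25
Finite-population correction (N = 1404): 78.25 / (1 + (78.25 − 1)/1404) = 74.17.
Round up → n = 75.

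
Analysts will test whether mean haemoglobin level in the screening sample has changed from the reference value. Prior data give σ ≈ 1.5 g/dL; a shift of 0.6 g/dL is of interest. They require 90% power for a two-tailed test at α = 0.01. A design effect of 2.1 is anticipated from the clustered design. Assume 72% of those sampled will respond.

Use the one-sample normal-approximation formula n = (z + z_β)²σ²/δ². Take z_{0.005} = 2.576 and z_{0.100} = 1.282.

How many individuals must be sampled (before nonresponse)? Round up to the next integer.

n = 272

n = (z_{α/2} + z_β)² · σ² / δ²
  = (2.576 + 1.282)² · 1.5² / 0.6²
  = 14.8842 · 2.25 / 0.36
  = 93.03
Design effect: 2.1 × 93.03 = 195.35.
Adjust for 72% response: 195.35 / 0.72 = 271.33.
Round up → n = 272.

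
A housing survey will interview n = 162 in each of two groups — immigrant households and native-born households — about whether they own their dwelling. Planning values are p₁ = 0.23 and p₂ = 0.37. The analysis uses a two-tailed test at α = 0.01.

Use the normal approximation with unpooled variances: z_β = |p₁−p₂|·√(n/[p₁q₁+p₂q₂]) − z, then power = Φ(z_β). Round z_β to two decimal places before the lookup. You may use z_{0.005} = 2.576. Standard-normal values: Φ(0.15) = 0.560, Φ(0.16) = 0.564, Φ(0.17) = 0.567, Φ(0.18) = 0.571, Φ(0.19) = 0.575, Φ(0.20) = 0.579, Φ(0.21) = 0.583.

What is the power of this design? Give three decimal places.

z_β = |p₁−p₂|·√(n/[p₁q₁+p₂q₂]) − z_{α/2}
    = 0.14 · √(162/0.4102) − 2.576
    = 0.14 · 19.8728 − 2.576
    = 2.7822 − 2.576 = 0.2062 → 0.21
Power = Φ(0.21) = 0.583.

Power ≈ 0.583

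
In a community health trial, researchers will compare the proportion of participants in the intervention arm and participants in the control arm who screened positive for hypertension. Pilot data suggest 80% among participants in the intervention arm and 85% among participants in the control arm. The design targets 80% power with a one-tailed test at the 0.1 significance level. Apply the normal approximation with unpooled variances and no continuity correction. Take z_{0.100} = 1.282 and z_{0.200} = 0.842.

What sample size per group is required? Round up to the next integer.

n = 519 per group

n = (z_α + z_β)² · [p₁(1−p₁) + p₂(1−p₂)] / (p₁ − p₂)²
  = (1.282 + 0.842)² · (0.80·0.20 + 0.85·0.15) / (-0.05)²
  = (2.124)² · (0.1600 + 0.1275) / 0.0025
  = 4.5114 · 0.2875 / 0.0025
  = 518.81
Round up → n = 519 per group.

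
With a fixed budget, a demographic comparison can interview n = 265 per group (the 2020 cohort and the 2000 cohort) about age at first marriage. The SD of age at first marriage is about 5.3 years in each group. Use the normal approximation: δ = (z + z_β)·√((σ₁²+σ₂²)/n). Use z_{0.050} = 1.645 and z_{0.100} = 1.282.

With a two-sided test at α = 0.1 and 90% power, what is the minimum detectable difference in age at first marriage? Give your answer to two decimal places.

δ = (z_{α/2} + z_β) · √((σ₁²+σ₂²)/n)
  = (1.645 + 1.282) · √(56.18/265)
  = 2.927 · √0.212
  = 2.927 · 0.4604
  = 1.3477

Minimum detectable difference ≈ 1.35 years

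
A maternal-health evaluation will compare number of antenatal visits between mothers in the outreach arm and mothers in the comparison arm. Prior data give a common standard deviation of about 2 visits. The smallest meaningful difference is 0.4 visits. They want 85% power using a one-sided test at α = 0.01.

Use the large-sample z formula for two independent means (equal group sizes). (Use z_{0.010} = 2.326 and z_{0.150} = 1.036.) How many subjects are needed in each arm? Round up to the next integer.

n = 566 per group

n = (z_α + z_β)² · (σ₁² + σ₂²) / δ²
  = (2.326 + 1.036)² · (2·2² = 8) / 0.4²
  = 11.3030 · 8 / 0.16
  = 565.15
Round up → n = 566 per group.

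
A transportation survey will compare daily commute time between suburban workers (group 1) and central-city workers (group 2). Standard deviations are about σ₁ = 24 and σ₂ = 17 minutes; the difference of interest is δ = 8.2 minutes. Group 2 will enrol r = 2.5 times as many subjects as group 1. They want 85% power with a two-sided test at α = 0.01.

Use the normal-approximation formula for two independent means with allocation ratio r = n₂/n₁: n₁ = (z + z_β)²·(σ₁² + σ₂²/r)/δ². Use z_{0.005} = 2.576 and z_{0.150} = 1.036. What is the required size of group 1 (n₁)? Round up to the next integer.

n₁ = 135

n₁ = (z_{α/2} + z_β)² · (σ₁² + σ₂²/r) / δ²
   = (2.576 + 1.036)² · (24² + 17²/2.5) / 8.2²
   = 13.0465 · (576 + 115.6) / 67.24
   = 13.0465 · 691.6 / 67.24
   = 134.19
Round up → n₁ = 135; n₂ = r·n₁ = 2.5 × 135 = 338.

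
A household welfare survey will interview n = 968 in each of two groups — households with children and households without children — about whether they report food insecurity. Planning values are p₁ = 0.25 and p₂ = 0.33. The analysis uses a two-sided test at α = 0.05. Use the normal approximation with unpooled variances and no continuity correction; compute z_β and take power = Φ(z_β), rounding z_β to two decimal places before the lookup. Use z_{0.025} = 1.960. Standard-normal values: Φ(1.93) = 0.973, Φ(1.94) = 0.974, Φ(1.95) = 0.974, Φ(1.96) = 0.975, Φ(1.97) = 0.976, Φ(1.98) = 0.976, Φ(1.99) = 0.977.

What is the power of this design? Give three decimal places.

Power ≈ 0.973

z_β = |p₁−p₂|·√(n/[p₁q₁+p₂q₂]) − z_{α/2}
    = 0.08 · √(968/0.4086) − 1.960
    = 0.08 · 48.6730 − 1.960
    = 3.8938 − 1.960 = 1.9338 → 1.93
Power = Φ(1.93) = 0.973.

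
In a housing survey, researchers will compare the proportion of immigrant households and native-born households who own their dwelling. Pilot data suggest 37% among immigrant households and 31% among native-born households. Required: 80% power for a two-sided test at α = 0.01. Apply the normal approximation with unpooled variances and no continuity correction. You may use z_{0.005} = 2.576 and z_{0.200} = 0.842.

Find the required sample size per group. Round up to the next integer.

n = (z_{α/2} + z_β)² · [p₁(1−p₁) + p₂(1−p₂)] / (p₁ − p₂)²
  = (2.576 + 0.842)² · (0.37·0.63 + 0.31·0.69) / (0.06)²
  = (3.418)² · (0.2331 + 0.2139) / 0.0036
  = 11.6827 · 0.4470 / 0.0036
  = 1450.60
Round up → n = 1451 per group.

n = 1451 per group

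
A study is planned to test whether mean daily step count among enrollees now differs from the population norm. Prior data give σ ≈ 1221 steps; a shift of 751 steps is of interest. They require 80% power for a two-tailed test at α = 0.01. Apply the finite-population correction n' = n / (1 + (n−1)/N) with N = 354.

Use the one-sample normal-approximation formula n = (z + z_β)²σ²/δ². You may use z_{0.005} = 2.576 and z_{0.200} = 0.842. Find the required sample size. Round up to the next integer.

n = 29

n = (z_{α/2} + z_β)² · σ² / δ²
  = (2.576 + 0.842)² · 1221² / 751²
  = 11.6827 · 1490841 / 564001
  = 30.88
Finite-population correction (N = 354): 30.88 / (1 + (30.88 − 1)/354) = 28.48.
Round up → n = 29.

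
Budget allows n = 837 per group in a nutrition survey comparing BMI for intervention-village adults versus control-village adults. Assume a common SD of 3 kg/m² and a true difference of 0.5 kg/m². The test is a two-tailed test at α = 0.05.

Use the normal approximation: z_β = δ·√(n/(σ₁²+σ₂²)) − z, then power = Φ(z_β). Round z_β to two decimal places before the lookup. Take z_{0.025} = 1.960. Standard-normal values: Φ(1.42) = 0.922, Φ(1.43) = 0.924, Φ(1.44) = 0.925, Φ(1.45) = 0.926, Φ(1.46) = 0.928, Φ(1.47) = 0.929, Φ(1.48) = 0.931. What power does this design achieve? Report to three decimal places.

Power ≈ 0.926

z_β = δ·√(n/(σ₁²+σ₂²)) − z_{α/2}
    = 0.5 · √(837/18) − 1.960
    = 0.5 · 6.81909 − 1.960
    = 3.4095 − 1.960 = 1.4495 → 1.45
Power = Φ(1.45) = 0.926.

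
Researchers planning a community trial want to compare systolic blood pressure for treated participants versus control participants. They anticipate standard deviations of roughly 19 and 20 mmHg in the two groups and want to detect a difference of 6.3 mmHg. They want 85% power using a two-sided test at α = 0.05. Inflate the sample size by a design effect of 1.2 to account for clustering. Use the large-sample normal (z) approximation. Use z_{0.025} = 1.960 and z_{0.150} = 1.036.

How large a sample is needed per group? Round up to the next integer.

n = 207 per group

n = (z_{α/2} + z_β)² · (σ₁² + σ₂²) / δ²
  = (1.960 + 1.036)² · (19² + 20² = 761) / 6.3²
  = 8.9760 · 761 / 39.69
  = 172.10
Design effect: 1.2 × 172.10 = 206.52.
Round up → n = 207 per group.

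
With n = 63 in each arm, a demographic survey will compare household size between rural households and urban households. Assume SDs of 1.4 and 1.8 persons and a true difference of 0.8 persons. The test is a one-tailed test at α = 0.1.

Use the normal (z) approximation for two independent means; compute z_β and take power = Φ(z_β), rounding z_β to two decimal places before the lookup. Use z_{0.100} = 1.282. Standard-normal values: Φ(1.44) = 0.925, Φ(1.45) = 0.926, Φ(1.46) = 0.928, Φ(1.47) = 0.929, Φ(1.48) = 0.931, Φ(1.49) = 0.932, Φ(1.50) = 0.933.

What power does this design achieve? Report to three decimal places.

z_β = δ·√(n/(σ₁²+σ₂²)) − z_α
    = 0.8 · √(63/5.2) − 1.282
    = 0.8 · 3.48072 − 1.282
    = 2.7846 − 1.282 = 1.5026 → 1.50
Power = Φ(1.50) = 0.933.

Power ≈ 0.933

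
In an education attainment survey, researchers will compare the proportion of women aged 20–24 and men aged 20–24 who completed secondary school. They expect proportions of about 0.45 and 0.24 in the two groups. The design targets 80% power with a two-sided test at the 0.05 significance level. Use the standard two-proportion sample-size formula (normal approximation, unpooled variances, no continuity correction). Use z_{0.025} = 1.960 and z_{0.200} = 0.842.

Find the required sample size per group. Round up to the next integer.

n = 77 per group

n = (z_{α/2} + z_β)² · [p₁(1−p₁) + p₂(1−p₂)] / (p₁ − p₂)²
  = (1.960 + 0.842)² · (0.45·0.55 + 0.24·0.76) / (0.21)²
  = (2.802)² · (0.2475 + 0.1824) / 0.0441
  = 7.8512 · 0.4299 / 0.0441
  = 76.54
Round up → n = 77 per group.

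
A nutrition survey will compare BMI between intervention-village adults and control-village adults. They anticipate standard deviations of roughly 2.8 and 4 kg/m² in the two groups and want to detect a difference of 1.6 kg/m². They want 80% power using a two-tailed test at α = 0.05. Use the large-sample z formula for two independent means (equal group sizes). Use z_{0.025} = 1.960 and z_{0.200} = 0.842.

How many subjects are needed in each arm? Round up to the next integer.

n = (z_{α/2} + z_β)² · (σ₁² + σ₂²) / δ²
  = (1.960 + 0.842)² · (2.8² + 4² = 23.84) / 1.6²
  = 7.8512 · 23.84 / 2.56
  = 73.11
Round up → n = 74 per group.

n = 74 per group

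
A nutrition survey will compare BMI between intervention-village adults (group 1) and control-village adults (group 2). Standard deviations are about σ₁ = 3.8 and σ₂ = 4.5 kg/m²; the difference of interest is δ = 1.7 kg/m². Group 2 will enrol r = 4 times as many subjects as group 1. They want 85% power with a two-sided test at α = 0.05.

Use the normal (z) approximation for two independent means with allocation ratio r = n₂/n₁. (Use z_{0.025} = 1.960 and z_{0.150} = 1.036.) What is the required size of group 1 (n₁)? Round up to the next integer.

n₁ = 61

n₁ = (z_{α/2} + z_β)² · (σ₁² + σ₂²/r) / δ²
   = (1.960 + 1.036)² · (3.8² + 4.5²/4) / 1.7²
   = 8.9760 · (14.44 + 5.0625) / 2.89
   = 8.9760 · 19.5025 / 2.89
   = 60.57
Round up → n₁ = 61; n₂ = r·n₁ = 4 × 61 = 244.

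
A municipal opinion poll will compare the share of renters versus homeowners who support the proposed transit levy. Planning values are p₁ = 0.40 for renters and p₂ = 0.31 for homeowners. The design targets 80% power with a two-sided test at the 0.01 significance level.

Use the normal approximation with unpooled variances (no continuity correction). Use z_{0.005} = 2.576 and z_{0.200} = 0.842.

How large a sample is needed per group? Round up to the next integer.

n = 655 per group

n = (z_{α/2} + z_β)² · [p₁(1−p₁) + p₂(1−p₂)] / (p₁ − p₂)²
  = (2.576 + 0.842)² · (0.40·0.60 + 0.31·0.69) / (0.09)²
  = (3.418)² · (0.2400 + 0.2139) / 0.0081
  = 11.6827 · 0.4539 / 0.0081
  = 654.67
Round up → n = 655 per group.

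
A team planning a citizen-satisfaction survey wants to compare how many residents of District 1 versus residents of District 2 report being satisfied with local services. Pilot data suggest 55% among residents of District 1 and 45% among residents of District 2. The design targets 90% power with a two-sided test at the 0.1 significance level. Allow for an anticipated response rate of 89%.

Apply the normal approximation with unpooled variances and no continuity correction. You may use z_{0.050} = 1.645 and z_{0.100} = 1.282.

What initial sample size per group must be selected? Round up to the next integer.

n = 477 per group

n = (z_{α/2} + z_β)² · [p₁(1−p₁) + p₂(1−p₂)] / (p₁ − p₂)²
  = (1.645 + 1.282)² · (0.55·0.45 + 0.45·0.55) / (0.10)²
  = (2.927)² · (0.2475 + 0.2475) / 0.0100
  = 8.5673 · 0.4950 / 0.0100
  = 424.08
Adjust for 89% response: 424.08 / 0.89 = 476.50.
Round up → n = 477 per group.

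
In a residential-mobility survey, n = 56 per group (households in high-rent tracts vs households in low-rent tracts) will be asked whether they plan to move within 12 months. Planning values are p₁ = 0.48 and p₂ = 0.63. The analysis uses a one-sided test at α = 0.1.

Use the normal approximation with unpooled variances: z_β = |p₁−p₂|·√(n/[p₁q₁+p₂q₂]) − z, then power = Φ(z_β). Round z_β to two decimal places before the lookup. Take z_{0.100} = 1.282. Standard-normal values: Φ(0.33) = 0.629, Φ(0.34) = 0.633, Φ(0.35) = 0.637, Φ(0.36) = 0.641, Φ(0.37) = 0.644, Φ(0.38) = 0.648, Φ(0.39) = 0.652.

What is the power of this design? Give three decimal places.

z_β = |p₁−p₂|·√(n/[p₁q₁+p₂q₂]) − z_α
    = 0.15 · √(56/0.4827) − 1.282
    = 0.15 · 10.7710 − 1.282
    = 1.6156 − 1.282 = 0.3336 → 0.33
Power = Φ(0.33) = 0.629.

Power ≈ 0.629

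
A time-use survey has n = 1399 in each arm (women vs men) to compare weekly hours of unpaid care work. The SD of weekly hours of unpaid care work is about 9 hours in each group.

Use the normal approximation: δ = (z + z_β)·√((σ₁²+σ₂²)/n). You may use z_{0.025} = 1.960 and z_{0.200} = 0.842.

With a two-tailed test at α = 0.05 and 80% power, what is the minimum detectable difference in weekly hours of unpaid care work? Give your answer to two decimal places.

Minimum detectable difference ≈ 0.95 hours

δ = (z_{α/2} + z_β) · √((σ₁²+σ₂²)/n)
  = (1.960 + 0.842) · √(162/1399)
  = 2.802 · √0.1158
  = 2.802 · 0.3403
  = 0.9535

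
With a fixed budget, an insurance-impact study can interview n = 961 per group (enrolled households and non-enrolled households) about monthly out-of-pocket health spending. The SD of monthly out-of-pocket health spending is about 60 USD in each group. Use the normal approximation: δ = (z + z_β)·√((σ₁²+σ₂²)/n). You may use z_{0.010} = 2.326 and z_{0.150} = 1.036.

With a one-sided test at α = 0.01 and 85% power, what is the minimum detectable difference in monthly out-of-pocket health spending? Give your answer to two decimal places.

Minimum detectable difference ≈ 9.20 USD

δ = (z_α + z_β) · √((σ₁²+σ₂²)/n)
  = (2.326 + 1.036) · √(7200/961)
  = 3.362 · √7.4922
  = 3.362 · 2.7372
  = 9.2024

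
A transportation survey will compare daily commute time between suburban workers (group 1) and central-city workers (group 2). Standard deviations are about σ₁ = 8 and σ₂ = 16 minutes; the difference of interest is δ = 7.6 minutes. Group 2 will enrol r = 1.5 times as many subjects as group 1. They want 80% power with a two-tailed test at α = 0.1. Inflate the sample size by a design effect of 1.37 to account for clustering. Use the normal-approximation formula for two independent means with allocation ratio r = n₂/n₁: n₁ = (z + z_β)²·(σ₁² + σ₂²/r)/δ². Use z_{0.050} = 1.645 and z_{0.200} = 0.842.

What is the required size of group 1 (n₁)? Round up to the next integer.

n₁ = (z_{α/2} + z_β)² · (σ₁² + σ₂²/r) / δ²
   = (1.645 + 0.842)² · (8² + 16²/1.5) / 7.6²
   = 6.1852 · (64 + 170.6667) / 57.76
   = 6.1852 · 234.6667 / 57.76
   = 25.13
Design effect: 1.37 × 25.13 = 34.43.
Round up → n₁ = 35; n₂ = r·n₁ = 1.5 × 35 = 53.

n₁ = 35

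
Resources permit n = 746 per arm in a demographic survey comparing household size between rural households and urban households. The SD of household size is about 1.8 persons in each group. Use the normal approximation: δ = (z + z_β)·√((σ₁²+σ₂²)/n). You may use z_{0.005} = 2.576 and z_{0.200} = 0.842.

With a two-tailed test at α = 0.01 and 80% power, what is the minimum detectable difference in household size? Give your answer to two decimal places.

Minimum detectable difference ≈ 0.32 persons

δ = (z_{α/2} + z_β) · √((σ₁²+σ₂²)/n)
  = (2.576 + 0.842) · √(6.48/746)
  = 3.418 · √0.00869
  = 3.418 · 0.0932
  = 0.3186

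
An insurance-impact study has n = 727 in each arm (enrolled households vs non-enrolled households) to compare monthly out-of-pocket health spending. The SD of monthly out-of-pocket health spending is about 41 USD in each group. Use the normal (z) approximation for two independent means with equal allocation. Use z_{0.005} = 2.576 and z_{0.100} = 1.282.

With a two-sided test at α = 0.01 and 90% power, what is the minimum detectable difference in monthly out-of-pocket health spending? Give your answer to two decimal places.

δ = (z_{α/2} + z_β) · √((σ₁²+σ₂²)/n)
  = (2.576 + 1.282) · √(3362/727)
  = 3.858 · √4.6245
  = 3.858 · 2.1505
  = 8.2965

Minimum detectable difference ≈ 8.30 USD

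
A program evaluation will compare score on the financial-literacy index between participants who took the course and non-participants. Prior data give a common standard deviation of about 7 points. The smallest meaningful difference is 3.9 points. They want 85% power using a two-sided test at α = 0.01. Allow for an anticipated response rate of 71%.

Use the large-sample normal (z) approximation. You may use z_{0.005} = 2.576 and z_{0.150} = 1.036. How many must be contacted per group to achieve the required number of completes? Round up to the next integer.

n = (z_{α/2} + z_β)² · (σ₁² + σ₂²) / δ²
  = (2.576 + 1.036)² · (2·7² = 98) / 3.9²
  = 13.0465 · 98 / 15.21
  = 84.06
Adjust for 71% response: 84.06 / 0.71 = 118.40.
Round up → n = 119 per group.

n = 119 per group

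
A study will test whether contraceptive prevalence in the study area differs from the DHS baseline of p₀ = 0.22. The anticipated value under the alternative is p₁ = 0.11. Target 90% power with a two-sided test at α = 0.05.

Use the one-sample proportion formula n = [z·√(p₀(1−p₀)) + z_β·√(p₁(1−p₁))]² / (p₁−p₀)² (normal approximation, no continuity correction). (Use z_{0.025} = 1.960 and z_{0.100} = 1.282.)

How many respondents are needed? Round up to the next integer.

n = [z_{α/2}·√(p₀q₀) + z_β·√(p₁q₁)]² / (p₁ − p₀)²
  = [1.960·√(0.22·0.78) + 1.282·√(0.11·0.89)]² / (-0.11)²
  = [1.960·0.4142 + 1.282·0.3129]² / 0.0121
  = [1.2130]² / 0.0121
  = 121.61
Round up → n = 122.

n = 122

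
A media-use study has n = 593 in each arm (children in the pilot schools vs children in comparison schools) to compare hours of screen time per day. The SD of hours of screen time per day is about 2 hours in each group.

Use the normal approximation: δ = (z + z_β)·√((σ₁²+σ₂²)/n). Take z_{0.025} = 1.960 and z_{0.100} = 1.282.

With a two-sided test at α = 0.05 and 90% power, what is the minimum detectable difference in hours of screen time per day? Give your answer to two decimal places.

Minimum detectable difference ≈ 0.38 hours

δ = (z_{α/2} + z_β) · √((σ₁²+σ₂²)/n)
  = (1.960 + 1.282) · √(8/593)
  = 3.242 · √0.01349
  = 3.242 · 0.1161
  = 0.3766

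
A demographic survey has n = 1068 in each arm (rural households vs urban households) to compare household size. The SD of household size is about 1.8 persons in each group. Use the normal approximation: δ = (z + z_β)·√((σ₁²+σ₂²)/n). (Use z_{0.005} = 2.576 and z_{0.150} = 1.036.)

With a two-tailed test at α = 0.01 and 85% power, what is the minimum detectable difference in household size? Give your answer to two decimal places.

Minimum detectable difference ≈ 0.28 persons

δ = (z_{α/2} + z_β) · √((σ₁²+σ₂²)/n)
  = (2.576 + 1.036) · √(6.48/1068)
  = 3.612 · √0.00607
  = 3.612 · 0.0779
  = 0.2814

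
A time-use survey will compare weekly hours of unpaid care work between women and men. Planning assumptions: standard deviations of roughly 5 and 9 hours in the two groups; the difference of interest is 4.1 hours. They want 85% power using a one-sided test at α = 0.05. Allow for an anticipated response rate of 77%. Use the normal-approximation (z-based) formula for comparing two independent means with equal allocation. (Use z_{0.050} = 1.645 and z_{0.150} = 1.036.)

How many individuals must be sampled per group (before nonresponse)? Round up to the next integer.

n = 59 per group

n = (z_α + z_β)² · (σ₁² + σ₂²) / δ²
  = (1.645 + 1.036)² · (5² + 9² = 106) / 4.1²
  = 7.1878 · 106 / 16.81
  = 45.32
Adjust for 77% response: 45.32 / 0.77 = 58.86.
Round up → n = 59 per group.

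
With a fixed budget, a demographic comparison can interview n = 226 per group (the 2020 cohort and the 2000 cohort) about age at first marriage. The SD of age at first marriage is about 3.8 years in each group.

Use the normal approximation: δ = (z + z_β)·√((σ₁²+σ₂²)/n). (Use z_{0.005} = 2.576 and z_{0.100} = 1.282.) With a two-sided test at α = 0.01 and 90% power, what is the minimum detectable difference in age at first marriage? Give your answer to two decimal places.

Minimum detectable difference ≈ 1.38 years

δ = (z_{α/2} + z_β) · √((σ₁²+σ₂²)/n)
  = (2.576 + 1.282) · √(28.88/226)
  = 3.858 · √0.12779
  = 3.858 · 0.3575
  = 1.3791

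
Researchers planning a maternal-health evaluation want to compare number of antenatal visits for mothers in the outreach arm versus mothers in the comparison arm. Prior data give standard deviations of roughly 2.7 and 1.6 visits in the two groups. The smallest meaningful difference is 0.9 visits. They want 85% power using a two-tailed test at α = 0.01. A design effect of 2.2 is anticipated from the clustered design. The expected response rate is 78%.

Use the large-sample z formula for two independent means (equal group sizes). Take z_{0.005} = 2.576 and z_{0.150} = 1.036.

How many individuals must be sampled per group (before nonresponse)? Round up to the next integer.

n = (z_{α/2} + z_β)² · (σ₁² + σ₂²) / δ²
  = (2.576 + 1.036)² · (2.7² + 1.6² = 9.85) / 0.9²
  = 13.0465 · 9.85 / 0.81
  = 158.65
Design effect: 2.2 × 158.65 = 349.04.
Adjust for 78% response: 349.04 / 0.78 = 447.48.
Round up → n = 448 per group.

n = 448 per group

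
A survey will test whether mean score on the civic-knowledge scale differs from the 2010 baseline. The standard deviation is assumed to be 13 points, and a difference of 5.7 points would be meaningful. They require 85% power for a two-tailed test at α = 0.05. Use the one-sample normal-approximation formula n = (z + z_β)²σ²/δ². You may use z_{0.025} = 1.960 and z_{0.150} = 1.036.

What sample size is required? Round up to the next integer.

n = (z_{α/2} + z_β)² · σ² / δ²
  = (1.960 + 1.036)² · 13² / 5.7²
  = 8.9760 · 169 / 32.49
  = 46.69
Round up → n = 47.

n = 47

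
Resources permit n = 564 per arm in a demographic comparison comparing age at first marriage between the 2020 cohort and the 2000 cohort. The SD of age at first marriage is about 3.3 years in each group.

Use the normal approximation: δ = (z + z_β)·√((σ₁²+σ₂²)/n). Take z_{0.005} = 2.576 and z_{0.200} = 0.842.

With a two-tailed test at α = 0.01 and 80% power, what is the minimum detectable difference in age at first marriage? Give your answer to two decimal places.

δ = (z_{α/2} + z_β) · √((σ₁²+σ₂²)/n)
  = (2.576 + 0.842) · √(21.78/564)
  = 3.418 · √0.03862
  = 3.418 · 0.1965
  = 0.6717

Minimum detectable difference ≈ 0.67 years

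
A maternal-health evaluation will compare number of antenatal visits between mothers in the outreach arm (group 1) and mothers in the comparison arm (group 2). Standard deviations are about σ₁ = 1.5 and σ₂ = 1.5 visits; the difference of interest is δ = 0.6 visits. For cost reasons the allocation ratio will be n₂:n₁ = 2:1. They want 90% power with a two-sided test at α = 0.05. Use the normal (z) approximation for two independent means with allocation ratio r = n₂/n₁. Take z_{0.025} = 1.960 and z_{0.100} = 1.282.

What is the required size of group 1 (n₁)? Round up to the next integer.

n₁ = 99

n₁ = (z_{α/2} + z_β)² · (σ₁² + σ₂²/r) / δ²
   = (1.960 + 1.282)² · (1.5² + 1.5²/2) / 0.6²
   = 10.5106 · (2.25 + 1.125) / 0.36
   = 10.5106 · 3.375 / 0.36
   = 98.54
Round up → n₁ = 99; n₂ = r·n₁ = 2 × 99 = 198.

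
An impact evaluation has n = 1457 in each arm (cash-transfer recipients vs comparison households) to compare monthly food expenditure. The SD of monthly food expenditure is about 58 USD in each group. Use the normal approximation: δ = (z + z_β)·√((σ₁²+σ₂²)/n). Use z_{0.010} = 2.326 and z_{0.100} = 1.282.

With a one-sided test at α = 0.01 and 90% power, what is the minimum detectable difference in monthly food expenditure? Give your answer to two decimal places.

Minimum detectable difference ≈ 7.75 USD

δ = (z_α + z_β) · √((σ₁²+σ₂²)/n)
  = (2.326 + 1.282) · √(6728/1457)
  = 3.608 · √4.6177
  = 3.608 · 2.1489
  = 7.7532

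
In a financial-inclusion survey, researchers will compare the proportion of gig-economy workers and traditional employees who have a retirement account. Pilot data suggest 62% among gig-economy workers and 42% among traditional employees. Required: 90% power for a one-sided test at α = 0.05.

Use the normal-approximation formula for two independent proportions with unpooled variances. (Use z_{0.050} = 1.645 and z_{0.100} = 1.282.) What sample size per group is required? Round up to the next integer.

n = (z_α + z_β)² · [p₁(1−p₁) + p₂(1−p₂)] / (p₁ − p₂)²
  = (1.645 + 1.282)² · (0.62·0.38 + 0.42·0.58) / (0.20)²
  = (2.927)² · (0.2356 + 0.2436) / 0.0400
  = 8.5673 · 0.4792 / 0.0400
  = 102.64
Round up → n = 103 per group.

n = 103 per group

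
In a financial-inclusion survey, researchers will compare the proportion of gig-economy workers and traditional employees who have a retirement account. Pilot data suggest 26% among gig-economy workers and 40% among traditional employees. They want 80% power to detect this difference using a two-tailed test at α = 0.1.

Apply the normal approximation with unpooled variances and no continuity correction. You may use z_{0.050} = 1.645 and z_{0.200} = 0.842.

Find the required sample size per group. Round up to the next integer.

n = (z_{α/2} + z_β)² · [p₁(1−p₁) + p₂(1−p₂)] / (p₁ − p₂)²
  = (1.645 + 0.842)² · (0.26·0.74 + 0.40·0.60) / (-0.14)²
  = (2.487)² · (0.1924 + 0.2400) / 0.0196
  = 6.1852 · 0.4324 / 0.0196
  = 136.45
Round up → n = 137 per group.

n = 137 per group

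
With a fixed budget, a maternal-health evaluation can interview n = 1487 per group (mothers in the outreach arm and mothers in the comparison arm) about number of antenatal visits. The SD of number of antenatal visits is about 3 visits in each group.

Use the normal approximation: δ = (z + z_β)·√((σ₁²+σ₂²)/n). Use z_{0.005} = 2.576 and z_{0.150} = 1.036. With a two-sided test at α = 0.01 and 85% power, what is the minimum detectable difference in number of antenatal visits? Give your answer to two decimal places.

δ = (z_{α/2} + z_β) · √((σ₁²+σ₂²)/n)
  = (2.576 + 1.036) · √(18/1487)
  = 3.612 · √0.0121
  = 3.612 · 0.1100
  = 0.3974

Minimum detectable difference ≈ 0.40 visits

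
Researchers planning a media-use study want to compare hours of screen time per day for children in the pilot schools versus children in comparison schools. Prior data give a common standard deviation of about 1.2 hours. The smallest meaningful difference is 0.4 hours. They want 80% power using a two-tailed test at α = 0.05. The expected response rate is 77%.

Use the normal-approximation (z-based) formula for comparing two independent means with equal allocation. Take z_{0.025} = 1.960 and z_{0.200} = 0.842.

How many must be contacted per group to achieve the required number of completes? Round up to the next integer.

n = 184 per group

n = (z_{α/2} + z_β)² · (σ₁² + σ₂²) / δ²
  = (1.960 + 0.842)² · (2·1.2² = 2.88) / 0.4²
  = 7.8512 · 2.88 / 0.16
  = 141.32
Adjust for 77% response: 141.32 / 0.77 = 183.53.
Round up → n = 184 per group.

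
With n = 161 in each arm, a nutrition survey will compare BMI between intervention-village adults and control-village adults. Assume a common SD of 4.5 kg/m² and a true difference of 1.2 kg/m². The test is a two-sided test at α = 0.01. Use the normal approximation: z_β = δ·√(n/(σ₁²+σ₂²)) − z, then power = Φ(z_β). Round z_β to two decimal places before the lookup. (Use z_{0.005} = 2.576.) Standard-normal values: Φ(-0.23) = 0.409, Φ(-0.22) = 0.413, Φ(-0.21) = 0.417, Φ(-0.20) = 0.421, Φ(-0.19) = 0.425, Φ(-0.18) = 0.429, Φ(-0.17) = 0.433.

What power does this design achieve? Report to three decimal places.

z_β = δ·√(n/(σ₁²+σ₂²)) − z_{α/2}
    = 1.2 · √(161/40.5) − 2.576
    = 1.2 · 1.99382 − 2.576
    = 2.3926 − 2.576 = -0.1834 → -0.18
Power = Φ(-0.18) = 0.429.

Power ≈ 0.429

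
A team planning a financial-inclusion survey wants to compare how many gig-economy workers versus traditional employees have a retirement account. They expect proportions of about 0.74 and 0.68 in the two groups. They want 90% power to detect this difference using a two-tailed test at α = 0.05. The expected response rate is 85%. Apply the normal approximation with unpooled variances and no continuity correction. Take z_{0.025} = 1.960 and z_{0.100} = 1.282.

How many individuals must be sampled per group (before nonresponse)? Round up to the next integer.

n = (z_{α/2} + z_β)² · [p₁(1−p₁) + p₂(1−p₂)] / (p₁ − p₂)²
  = (1.960 + 1.282)² · (0.74·0.26 + 0.68·0.32) / (0.06)²
  = (3.242)² · (0.1924 + 0.2176) / 0.0036
  = 10.5106 · 0.4100 / 0.0036
  = 1197.04
Adjust for 85% response: 1197.04 / 0.85 = 1408.28.
Round up → n = 1409 per group.

n = 1409 per group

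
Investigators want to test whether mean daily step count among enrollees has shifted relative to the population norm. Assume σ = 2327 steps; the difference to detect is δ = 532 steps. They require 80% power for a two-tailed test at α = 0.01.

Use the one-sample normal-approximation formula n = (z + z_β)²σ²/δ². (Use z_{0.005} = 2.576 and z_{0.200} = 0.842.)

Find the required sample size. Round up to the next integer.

n = (z_{α/2} + z_β)² · σ² / δ²
  = (2.576 + 0.842)² · 2327² / 532²
  = 11.6827 · 5414929 / 283024
  = 223.52
Round up → n = 224.

n = 224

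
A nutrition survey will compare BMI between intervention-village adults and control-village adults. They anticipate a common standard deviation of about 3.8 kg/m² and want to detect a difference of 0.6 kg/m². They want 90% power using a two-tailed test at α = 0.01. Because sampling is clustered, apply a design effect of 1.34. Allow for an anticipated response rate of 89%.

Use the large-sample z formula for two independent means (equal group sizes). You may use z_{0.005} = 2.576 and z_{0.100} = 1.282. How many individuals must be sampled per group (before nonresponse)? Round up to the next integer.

n = 1798 per group

n = (z_{α/2} + z_β)² · (σ₁² + σ₂²) / δ²
  = (2.576 + 1.282)² · (2·3.8² = 28.88) / 0.6²
  = 14.8842 · 28.88 / 0.36
  = 1194.04
Design effect: 1.34 × 1194.04 = 1600.01.
Adjust for 89% response: 1600.01 / 0.89 = 1797.77.
Round up → n = 1798 per group.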